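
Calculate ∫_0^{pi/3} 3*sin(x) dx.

3/2

An antiderivative is F(x) = -3*cos(x).
Then F(pi/3) - F(0) = (-3/2) - (-3) = 3/2.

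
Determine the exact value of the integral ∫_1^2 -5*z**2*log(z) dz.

35/9 - 40*log(2)/3

Integrate by parts once (u = ln z, dv = -5*z**2 dz).
An antiderivative is F(z) = -5*z**3*(3*log(z) - 1)/9.
Then F(2) - F(1) = (40/9 - 40*log(2)/3) - (5/9) = 35/9 - 40*log(2)/3.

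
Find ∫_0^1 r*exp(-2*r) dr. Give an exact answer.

Integrate by parts once (u = r, dv = exp(-2*r) dr).
An antiderivative is F(r) = (-2*r - 1)*exp(-2*r)/4.
Then F(1) - F(0) = (-3*exp(-2)/4) - (-1/4) = (-3 + exp(2))*exp(-2)/4.

(-3 + exp(2))*exp(-2)/4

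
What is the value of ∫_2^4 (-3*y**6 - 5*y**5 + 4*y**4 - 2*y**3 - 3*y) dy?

-338494/35

By the power rule, an antiderivative is F(y) = -3*y**7/7 - 5*y**6/6 + 4*y**5/5 - y**4/2 - 3*y**2/2.
Then F(4) - F(2) = (-1025624/105) - (-10142/105) = -338494/35.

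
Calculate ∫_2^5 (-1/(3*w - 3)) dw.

An antiderivative is F(w) = -log(3*w - 3)/3.
Then F(5) - F(2) = (-log(12)/3) - (-log(3)/3) = -log(12)/3 + log(3)/3.

-log(12)/3 + log(3)/3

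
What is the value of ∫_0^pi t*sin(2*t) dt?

Integrate by parts once (u = t, dv = sin(2*t) dt).
An antiderivative is F(t) = -t*cos(2*t)/2 + sin(2*t)/4.
Then F(pi) - F(0) = (-pi/2) - (0) = -pi/2.

-pi/2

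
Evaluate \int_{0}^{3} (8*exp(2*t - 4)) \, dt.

-(4 - 4*exp(6))*exp(-4)

Let u = 2*t - 4, so du = 2 dt. When t = 0, u = -4; when t = 3, u = 2.
The integral becomes 4·∫ exp(u) du from -4 to 2, with antiderivative 4*exp(u).
Back in t: F(t) = 4*exp(2*t - 4).
Then F(3) - F(0) = (4*exp(2)) - (4*exp(-4)) = -(4 - 4*exp(6))*exp(-4).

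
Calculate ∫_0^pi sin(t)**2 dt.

Use the identity sin^2(t) = (1 - cos(2*t))/2.
An antiderivative is F(t) = t/2 - sin(2*t)/4.
Then F(pi) - F(0) = (pi/2) - (0) = pi/2.

pi/2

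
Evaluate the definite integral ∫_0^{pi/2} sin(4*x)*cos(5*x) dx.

-4/9

Use the identity sin(4*x)cos(5*x) = [sin(9*x) + sin(-x)]/2.
An antiderivative is F(x) = cos(x)/2 - cos(9*x)/18.
Then F(pi/2) - F(0) = (0) - (4/9) = -4/9.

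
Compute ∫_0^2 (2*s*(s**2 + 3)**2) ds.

Let u = s**2 + 3, so du = 2*s ds. When s = 0, u = 3; when s = 2, u = 7.
The integral becomes ∫ u**2 du from 3 to 7, with antiderivative u**3/3.
Back in s: F(s) = (s**2 + 3)**3/3.
Then F(2) - F(0) = (343/3) - (9) = 316/3.

316/3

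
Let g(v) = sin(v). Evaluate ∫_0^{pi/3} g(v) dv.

An antiderivative is F(v) = -cos(v).
Then F(pi/3) - F(0) = (-1/2) - (-1) = 1/2.

1/2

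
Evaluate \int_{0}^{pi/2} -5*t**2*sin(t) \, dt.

Integrate by parts twice (u = t^2, dv = -5*sin(t) dt).
An antiderivative is F(t) = 5*t**2*cos(t) - 10*t*sin(t) - 10*cos(t).
Then F(pi/2) - F(0) = (-5*pi) - (-10) = 10 - 5*pi.

10 - 5*pi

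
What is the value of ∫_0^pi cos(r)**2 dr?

pi/2

Use the identity cos^2(r) = (1 + cos(2*r))/2.
An antiderivative is F(r) = r/2 + sin(2*r)/4.
Then F(pi) - F(0) = (pi/2) - (0) = pi/2.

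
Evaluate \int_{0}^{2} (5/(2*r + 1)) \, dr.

5*log(5)/2

An antiderivative is F(r) = 5*log(2*r + 1)/2.
Then F(2) - F(0) = (5*log(5)/2) - (0) = 5*log(5)/2.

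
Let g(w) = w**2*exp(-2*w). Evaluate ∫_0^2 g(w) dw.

(-13 + exp(4))*exp(-4)/4

Integrate by parts twice (u = w^2, dv = exp(-2*w) dw).
An antiderivative is F(w) = (-2*w**2 - 2*w - 1)*exp(-2*w)/4.
Then F(2) - F(0) = (-13*exp(-4)/4) - (-1/4) = (-13 + exp(4))*exp(-4)/4.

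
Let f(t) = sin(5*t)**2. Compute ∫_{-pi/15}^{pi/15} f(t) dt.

Use the identity sin^2(5*t) = (1 - cos(10*t))/2.
An antiderivative is F(t) = t/2 - sin(10*t)/20.
Then F(pi/15) - F(-pi/15) = (-sqrt(3)/40 + pi/30) - (-pi/30 + sqrt(3)/40) = -sqrt(3)/20 + pi/15.

-sqrt(3)/20 + pi/15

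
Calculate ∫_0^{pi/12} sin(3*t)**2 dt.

-1/12 + pi/24

Use the identity sin^2(3*t) = (1 - cos(6*t))/2.
An antiderivative is F(t) = t/2 - sin(6*t)/12.
Then F(pi/12) - F(0) = (-1/12 + pi/24) - (0) = -1/12 + pi/24.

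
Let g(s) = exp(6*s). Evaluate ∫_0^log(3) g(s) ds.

Let u = exp(s), so du = exp(s) ds. When s = 0, u = 1; when s = log(3), u = 3.
The integral becomes ∫ u**5 du from 1 to 3, with antiderivative u**6/6.
Back in s: F(s) = exp(6*s)/6.
Then F(log(3)) - F(0) = (243/2) - (1/6) = 364/3.

364/3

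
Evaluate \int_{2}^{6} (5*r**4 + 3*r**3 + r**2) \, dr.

26320/3

By the power rule, an antiderivative is F(r) = r**5 + 3*r**4/4 + r**3/3.
Then F(6) - F(2) = (8820) - (140/3) = 26320/3.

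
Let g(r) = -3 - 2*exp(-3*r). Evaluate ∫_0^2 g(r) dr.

An antiderivative is F(r) = -3*r + 2*exp(-3*r)/3.
Then F(2) - F(0) = (-6 + 2*exp(-6)/3) - (2/3) = -20/3 + 2*exp(-6)/3.

-20/3 + 2*exp(-6)/3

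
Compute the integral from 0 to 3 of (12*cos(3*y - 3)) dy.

4*sin(6) + 4*sin(3)

Let u = 3*y - 3, so du = 3 dy. When y = 0, u = -3; when y = 3, u = 6.
The integral becomes 4·∫ cos(u) du from -3 to 6, with antiderivative 4*sin(u).
Back in y: F(y) = 4*sin(3*y - 3).
Then F(3) - F(0) = (4*sin(6)) - (-4*sin(3)) = 4*sin(6) + 4*sin(3).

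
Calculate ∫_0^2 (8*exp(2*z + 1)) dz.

Let u = 2*z + 1, so du = 2 dz. When z = 0, u = 1; when z = 2, u = 5.
The integral becomes 4·∫ exp(u) du from 1 to 5, with antiderivative 4*exp(u).
Back in z: F(z) = 4*exp(2*z + 1).
Then F(2) - F(0) = (4*exp(5)) - (4*exp(1)) = -4*exp(1)*(1 - exp(4)).

-4*exp(1)*(1 - exp(4))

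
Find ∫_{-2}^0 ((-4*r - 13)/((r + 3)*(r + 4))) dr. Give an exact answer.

-log(24)

Factor the denominator: r**2 + 7*r + 12 = (r + 4)(r + 3).
Partial fractions: (-4*r - 13)/((r + 3)*(r + 4)) = -3/(r + 4) - 1/(r + 3).
An antiderivative is F(r) = -log(r + 3) - 3*log(r + 4).
Then F(0) - F(-2) = (-6*log(2) - log(3)) - (-log(8)) = -log(24).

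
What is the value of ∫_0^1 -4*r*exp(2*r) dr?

-exp(2) - 1

Integrate by parts once (u = r, dv = -4*exp(2*r) dr).
An antiderivative is F(r) = (-2*r + 1)*exp(2*r).
Then F(1) - F(0) = (-exp(2)) - (1) = -exp(2) - 1.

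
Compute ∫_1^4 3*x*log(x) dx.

-45/4 + 48*log(2)

Integrate by parts once (u = ln x, dv = 3*x dx).
An antiderivative is F(x) = 3*x**2*(2*log(x) - 1)/4.
Then F(4) - F(1) = (-12 + 48*log(2)) - (-3/4) = -45/4 + 48*log(2).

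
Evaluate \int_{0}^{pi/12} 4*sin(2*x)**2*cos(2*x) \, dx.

1/12

Let u = sin(2*x), so du = 2*cos(2*x) dx. When x = 0, u = 0; when x = pi/12, u = 1/2.
The integral becomes 2·∫ u**2 du from 0 to 1/2, with antiderivative 2*u**3/3.
Back in x: F(x) = 2*sin(2*x)**3/3.
Then F(pi/12) - F(0) = (1/12) - (0) = 1/12.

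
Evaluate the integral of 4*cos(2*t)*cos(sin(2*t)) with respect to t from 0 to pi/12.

Let u = sin(2*t), so du = 2*cos(2*t) dt. When t = 0, u = 0; when t = pi/12, u = 1/2.
The integral becomes 2·∫ cos(u) du from 0 to 1/2, with antiderivative 2*sin(u).
Back in t: F(t) = 2*sin(sin(2*t)).
Then F(pi/12) - F(0) = (2*sin(1/2)) - (0) = 2*sin(1/2).

2*sin(1/2)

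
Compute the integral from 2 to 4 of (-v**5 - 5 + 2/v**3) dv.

By the power rule, an antiderivative is F(v) = -v**6/6 - 5*v - 1/v**2.
Then F(4) - F(2) = (-33731/48) - (-251/12) = -10909/16.

-10909/16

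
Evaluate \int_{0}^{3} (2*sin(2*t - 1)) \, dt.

-cos(5) + cos(1)

Let u = 2*t - 1, so du = 2 dt. When t = 0, u = -1; when t = 3, u = 5.
The integral becomes ∫ sin(u) du from -1 to 5, with antiderivative -cos(u).
Back in t: F(t) = -cos(2*t - 1).
Then F(3) - F(0) = (-cos(5)) - (-cos(1)) = -cos(5) + cos(1).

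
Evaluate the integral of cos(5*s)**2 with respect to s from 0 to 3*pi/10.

Use the identity cos^2(5*s) = (1 + cos(10*s))/2.
An antiderivative is F(s) = s/2 + sin(10*s)/20.
Then F(3*pi/10) - F(0) = (3*pi/20) - (0) = 3*pi/20.

3*pi/20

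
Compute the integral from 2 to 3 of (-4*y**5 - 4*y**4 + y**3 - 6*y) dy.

By the power rule, an antiderivative is F(y) = -2*y**6/3 - 4*y**5/5 + y**4/4 - 3*y**2.
Then F(3) - F(2) = (-13743/20) - (-1144/15) = -36653/60.

-36653/60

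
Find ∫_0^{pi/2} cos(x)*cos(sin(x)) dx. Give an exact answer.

sin(1)

Let u = sin(x), so du = cos(x) dx. When x = 0, u = 0; when x = pi/2, u = 1.
The integral becomes ∫ cos(u) du from 0 to 1, with antiderivative sin(u).
Back in x: F(x) = sin(sin(x)).
Then F(pi/2) - F(0) = (sin(1)) - (0) = sin(1).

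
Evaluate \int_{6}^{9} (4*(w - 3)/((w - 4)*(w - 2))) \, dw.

Factor the denominator: w**2 - 6*w + 8 = (w - 2)(w - 4).
Partial fractions: 4*(w - 3)/((w - 4)*(w - 2)) = 2/(w - 2) + 2/(w - 4).
An antiderivative is F(w) = 2*log(w - 4) + 2*log(w - 2).
Then F(9) - F(6) = (2*log(5) + 2*log(7)) - (log(64)) = -6*log(2) + 2*log(5) + 2*log(7).

-6*log(2) + 2*log(5) + 2*log(7)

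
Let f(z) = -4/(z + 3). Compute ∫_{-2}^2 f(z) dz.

An antiderivative is F(z) = -4*log(z + 3).
Then F(2) - F(-2) = (-4*log(5)) - (0) = -4*log(5).

-4*log(5)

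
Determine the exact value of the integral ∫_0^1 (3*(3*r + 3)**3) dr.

Let u = 3*r + 3, so du = 3 dr. When r = 0, u = 3; when r = 1, u = 6.
The integral becomes ∫ u**3 du from 3 to 6, with antiderivative u**4/4.
Back in r: F(r) = (3*r + 3)**4/4.
Then F(1) - F(0) = (324) - (81/4) = 1215/4.

1215/4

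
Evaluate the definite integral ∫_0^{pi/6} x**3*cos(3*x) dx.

Integrate by parts 3 times (u = x^3, dv = cos(3*x) dx).
An antiderivative is F(x) = x**3*sin(3*x)/3 + x**2*cos(3*x)/3 - 2*x*sin(3*x)/9 - 2*cos(3*x)/27.
Then F(pi/6) - F(0) = (pi*(-24 + pi**2)/648) - (-2/27) = -pi/27 + pi**3/648 + 2/27.

-pi/27 + pi**3/648 + 2/27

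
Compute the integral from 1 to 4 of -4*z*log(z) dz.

15 - 64*log(2)

Integrate by parts once (u = ln z, dv = -4*z dz).
An antiderivative is F(z) = -z**2*(2*log(z) - 1).
Then F(4) - F(1) = (16 - 64*log(2)) - (1) = 15 - 64*log(2).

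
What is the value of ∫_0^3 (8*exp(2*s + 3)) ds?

-4*(1 - exp(6))*exp(3)

Let u = 2*s + 3, so du = 2 ds. When s = 0, u = 3; when s = 3, u = 9.
The integral becomes 4·∫ exp(u) du from 3 to 9, with antiderivative 4*exp(u).
Back in s: F(s) = 4*exp(2*s + 3).
Then F(3) - F(0) = (4*exp(9)) - (4*exp(3)) = -4*(1 - exp(6))*exp(3).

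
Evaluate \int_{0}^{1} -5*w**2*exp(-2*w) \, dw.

-5/4 + 25*exp(-2)/4

Integrate by parts twice (u = w^2, dv = -5*exp(-2*w) dw).
An antiderivative is F(w) = (10*w**2 + 10*w + 5)*exp(-2*w)/4.
Then F(1) - F(0) = (25*exp(-2)/4) - (5/4) = -5/4 + 25*exp(-2)/4.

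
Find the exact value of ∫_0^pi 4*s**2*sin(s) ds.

Integrate by parts twice (u = s^2, dv = 4*sin(s) ds).
An antiderivative is F(s) = -4*s**2*cos(s) + 8*s*sin(s) + 8*cos(s).
Then F(pi) - F(0) = (-8 + 4*pi**2) - (8) = -16 + 4*pi**2.

-16 + 4*pi**2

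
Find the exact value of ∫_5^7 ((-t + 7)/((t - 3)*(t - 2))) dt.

Factor the denominator: t**2 - 5*t + 6 = (t - 2)(t - 3).
Partial fractions: (-t + 7)/((t - 3)*(t - 2)) = -5/(t - 2) + 4/(t - 3).
An antiderivative is F(t) = 4*log(t - 3) - 5*log(t - 2).
Then F(7) - F(5) = (-5*log(5) + 8*log(2)) - (-5*log(3) + 4*log(2)) = -5*log(5) + 4*log(2) + 5*log(3).

-5*log(5) + 4*log(2) + 5*log(3)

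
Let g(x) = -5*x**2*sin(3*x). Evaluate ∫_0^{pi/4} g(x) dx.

Integrate by parts twice (u = x^2, dv = -5*sin(3*x) dx).
An antiderivative is F(x) = 5*x**2*cos(3*x)/3 - 10*x*sin(3*x)/9 - 10*cos(3*x)/27.
Then F(pi/4) - F(0) = (5*sqrt(2)*(-9*pi**2 - 24*pi + 32)/864) - (-10/27) = -5*sqrt(2)*pi**2/96 - 5*sqrt(2)*pi/36 + 5*sqrt(2)/27 + 10/27.

-5*sqrt(2)*pi**2/96 - 5*sqrt(2)*pi/36 + 5*sqrt(2)/27 + 10/27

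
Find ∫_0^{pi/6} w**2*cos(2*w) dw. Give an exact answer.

-sqrt(3)/8 + sqrt(3)*pi**2/144 + pi/24

Integrate by parts twice (u = w^2, dv = cos(2*w) dw).
An antiderivative is F(w) = w**2*sin(2*w)/2 + w*cos(2*w)/2 - sin(2*w)/4.
Then F(pi/6) - F(0) = (-sqrt(3)/8 + sqrt(3)*pi**2/144 + pi/24) - (0) = -sqrt(3)/8 + sqrt(3)*pi**2/144 + pi/24.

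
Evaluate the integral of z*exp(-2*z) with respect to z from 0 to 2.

(-5 + exp(4))*exp(-4)/4

Integrate by parts once (u = z, dv = exp(-2*z) dz).
An antiderivative is F(z) = (-2*z - 1)*exp(-2*z)/4.
Then F(2) - F(0) = (-5*exp(-4)/4) - (-1/4) = (-5 + exp(4))*exp(-4)/4.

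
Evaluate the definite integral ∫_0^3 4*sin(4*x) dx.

1 - cos(12)

Let u = 4*x, so du = 4 dx. When x = 0, u = 0; when x = 3, u = 12.
The integral becomes ∫ sin(u) du from 0 to 12, with antiderivative -cos(u).
Back in x: F(x) = -cos(4*x).
Then F(3) - F(0) = (-cos(12)) - (-1) = 1 - cos(12).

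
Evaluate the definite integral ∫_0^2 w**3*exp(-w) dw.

Integrate by parts 3 times (u = w^3, dv = exp(-w) dw).
An antiderivative is F(w) = (-w**3 - 3*w**2 - 6*w - 6)*exp(-w).
Then F(2) - F(0) = (-38*exp(-2)) - (-6) = 6 - 38*exp(-2).

6 - 38*exp(-2)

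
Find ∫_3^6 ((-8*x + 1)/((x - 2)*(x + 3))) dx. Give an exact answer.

-5*log(3) - log(2)

Factor the denominator: x**2 + x - 6 = (x + 3)(x - 2).
Partial fractions: (-8*x + 1)/((x - 2)*(x + 3)) = -5/(x + 3) - 3/(x - 2).
An antiderivative is F(x) = -3*log(x - 2) - 5*log(x + 3).
Then F(6) - F(3) = (-10*log(3) - 6*log(2)) - (-5*log(3) - 5*log(2)) = -5*log(3) - log(2).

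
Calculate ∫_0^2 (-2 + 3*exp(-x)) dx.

-1 - 3*exp(-2)

An antiderivative is F(x) = -2*x - 3*exp(-x).
Then F(2) - F(0) = (-4 - 3*exp(-2)) - (-3) = -1 - 3*exp(-2).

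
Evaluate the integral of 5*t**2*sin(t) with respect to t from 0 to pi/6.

-10 - 5*sqrt(3)*pi**2/72 + 5*pi/6 + 5*sqrt(3)

Integrate by parts twice (u = t^2, dv = 5*sin(t) dt).
An antiderivative is F(t) = -5*t**2*cos(t) + 10*t*sin(t) + 10*cos(t).
Then F(pi/6) - F(0) = (-5*sqrt(3)*pi**2/72 + 5*pi/6 + 5*sqrt(3)) - (10) = -10 - 5*sqrt(3)*pi**2/72 + 5*pi/6 + 5*sqrt(3).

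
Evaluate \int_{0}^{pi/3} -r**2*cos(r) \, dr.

-pi/3 - sqrt(3)*pi**2/18 + sqrt(3)

Integrate by parts twice (u = r^2, dv = -cos(r) dr).
An antiderivative is F(r) = -r**2*sin(r) - 2*r*cos(r) + 2*sin(r).
Then F(pi/3) - F(0) = (-pi/3 - sqrt(3)*pi**2/18 + sqrt(3)) - (0) = -pi/3 - sqrt(3)*pi**2/18 + sqrt(3).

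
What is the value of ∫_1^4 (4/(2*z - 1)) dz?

log(49)

An antiderivative is F(z) = 2*log(2*z - 1).
Then F(4) - F(1) = (log(49)) - (0) = log(49).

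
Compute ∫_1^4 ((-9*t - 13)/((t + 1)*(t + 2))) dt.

Factor the denominator: t**2 + 3*t + 2 = (t + 2)(t + 1).
Partial fractions: (-9*t - 13)/((t + 1)*(t + 2)) = -5/(t + 2) - 4/(t + 1).
An antiderivative is F(t) = -4*log(t + 1) - 5*log(t + 2).
Then F(4) - F(1) = (-4*log(5) - 5*log(3) - 5*log(2)) - (-5*log(3) - 4*log(2)) = -4*log(5) - log(2).

-4*log(5) - log(2)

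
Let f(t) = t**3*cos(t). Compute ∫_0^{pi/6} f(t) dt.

Integrate by parts 3 times (u = t^3, dv = cos(t) dt).
An antiderivative is F(t) = t**3*sin(t) + 3*t**2*cos(t) - 6*t*sin(t) - 6*cos(t).
Then F(pi/6) - F(0) = (-3*sqrt(3) - pi/2 + pi**3/432 + sqrt(3)*pi**2/24) - (-6) = -3*sqrt(3) - pi/2 + pi**3/432 + sqrt(3)*pi**2/24 + 6.

-3*sqrt(3) - pi/2 + pi**3/432 + sqrt(3)*pi**2/24 + 6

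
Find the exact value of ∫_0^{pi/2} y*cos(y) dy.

-1 + pi/2

Integrate by parts once (u = y, dv = cos(y) dy).
An antiderivative is F(y) = y*sin(y) + cos(y).
Then F(pi/2) - F(0) = (pi/2) - (1) = -1 + pi/2.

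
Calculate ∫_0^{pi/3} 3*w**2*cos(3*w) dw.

-2*pi/9

Integrate by parts twice (u = w^2, dv = 3*cos(3*w) dw).
An antiderivative is F(w) = w**2*sin(3*w) + 2*w*cos(3*w)/3 - 2*sin(3*w)/9.
Then F(pi/3) - F(0) = (-2*pi/9) - (0) = -2*pi/9.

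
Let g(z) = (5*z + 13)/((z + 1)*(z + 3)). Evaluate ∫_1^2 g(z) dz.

-6*log(2) + log(5) + 4*log(3)

Factor the denominator: z**2 + 4*z + 3 = (z + 3)(z + 1).
Partial fractions: (5*z + 13)/((z + 1)*(z + 3)) = 1/(z + 3) + 4/(z + 1).
An antiderivative is F(z) = 4*log(z + 1) + log(z + 3).
Then F(2) - F(1) = (log(5) + 4*log(3)) - (log(64)) = -6*log(2) + log(5) + 4*log(3).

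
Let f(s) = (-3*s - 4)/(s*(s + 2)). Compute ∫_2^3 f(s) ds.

log(16/45)

Factor the denominator: s**2 + 2*s = (s + 2)s.
Partial fractions: (-3*s - 4)/(s*(s + 2)) = -1/(s + 2) - 2/s.
An antiderivative is F(s) = -2*log(s) - log(s + 2).
Then F(3) - F(2) = (-log(45)) - (-log(16)) = log(16/45).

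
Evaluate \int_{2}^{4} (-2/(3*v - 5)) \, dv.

-2*log(7)/3

An antiderivative is F(v) = -2*log(3*v - 5)/3.
Then F(4) - F(2) = (-2*log(7)/3) - (0) = -2*log(7)/3.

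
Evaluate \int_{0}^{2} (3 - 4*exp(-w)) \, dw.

4*exp(-2) + 2

An antiderivative is F(w) = 3*w + 4*exp(-w).
Then F(2) - F(0) = (4*exp(-2) + 6) - (4) = 4*exp(-2) + 2.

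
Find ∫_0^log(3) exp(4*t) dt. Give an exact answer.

20

Let u = exp(t), so du = exp(t) dt. When t = 0, u = 1; when t = log(3), u = 3.
The integral becomes ∫ u**3 du from 1 to 3, with antiderivative u**4/4.
Back in t: F(t) = exp(4*t)/4.
Then F(log(3)) - F(0) = (81/4) - (1/4) = 20.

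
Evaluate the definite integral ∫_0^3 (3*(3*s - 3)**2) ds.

Let u = 3*s - 3, so du = 3 ds. When s = 0, u = -3; when s = 3, u = 6.
The integral becomes ∫ u**2 du from -3 to 6, with antiderivative u**3/3.
Back in s: F(s) = (3*s - 3)**3/3.
Then F(3) - F(0) = (72) - (-9) = 81.

81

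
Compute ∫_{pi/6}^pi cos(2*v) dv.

-sqrt(3)/4

An antiderivative is F(v) = sin(2*v)/2.
Then F(pi) - F(pi/6) = (0) - (sqrt(3)/4) = -sqrt(3)/4.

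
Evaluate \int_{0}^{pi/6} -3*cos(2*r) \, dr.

An antiderivative is F(r) = -3*sin(2*r)/2.
Then F(pi/6) - F(0) = (-3*sqrt(3)/4) - (0) = -3*sqrt(3)/4.

-3*sqrt(3)/4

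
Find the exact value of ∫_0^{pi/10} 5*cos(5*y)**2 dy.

pi/4

Use the identity cos^2(5*y) = (1 + cos(10*y))/2.
An antiderivative is F(y) = 5*y/2 + sin(10*y)/4.
Then F(pi/10) - F(0) = (pi/4) - (0) = pi/4.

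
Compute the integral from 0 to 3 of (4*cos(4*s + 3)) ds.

-sin(3) + sin(15)

Let u = 4*s + 3, so du = 4 ds. When s = 0, u = 3; when s = 3, u = 15.
The integral becomes ∫ cos(u) du from 3 to 15, with antiderivative sin(u).
Back in s: F(s) = sin(4*s + 3).
Then F(3) - F(0) = (sin(15)) - (sin(3)) = -sin(3) + sin(15).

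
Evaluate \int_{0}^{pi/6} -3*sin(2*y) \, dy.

An antiderivative is F(y) = 3*cos(2*y)/2.
Then F(pi/6) - F(0) = (3/4) - (3/2) = -3/4.

-3/4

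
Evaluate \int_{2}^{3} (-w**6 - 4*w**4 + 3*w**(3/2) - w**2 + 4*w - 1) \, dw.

By the power rule, an antiderivative is F(w) = -w**7/7 + 6*w**(5/2)/5 - 4*w**5/5 - w**3/3 + 2*w**2 - w.
Then F(3) - F(2) = (-17529/35 + 54*sqrt(3)/5) - (-4258/105 + 24*sqrt(2)/5) = -48329/105 - 24*sqrt(2)/5 + 54*sqrt(3)/5.

-48329/105 - 24*sqrt(2)/5 + 54*sqrt(3)/5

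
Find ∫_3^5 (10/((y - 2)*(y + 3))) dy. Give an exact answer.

Factor the denominator: y**2 + y - 6 = (y + 3)(y - 2).
Partial fractions: 10/((y - 2)*(y + 3)) = -2/(y + 3) + 2/(y - 2).
An antiderivative is F(y) = 2*log(y - 2) - 2*log(y + 3).
Then F(5) - F(3) = (log(9/64)) - (-log(36)) = log(81/16).

log(81/16)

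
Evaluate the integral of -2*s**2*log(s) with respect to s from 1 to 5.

Integrate by parts once (u = ln s, dv = -2*s**2 ds).
An antiderivative is F(s) = -2*s**3*(3*log(s) - 1)/9.
Then F(5) - F(1) = (250/9 - 250*log(5)/3) - (2/9) = 248/9 - 250*log(5)/3.

248/9 - 250*log(5)/3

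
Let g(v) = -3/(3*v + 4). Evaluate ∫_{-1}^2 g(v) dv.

An antiderivative is F(v) = -log(3*v + 4).
Then F(2) - F(-1) = (-log(10)) - (0) = -log(10).

-log(10)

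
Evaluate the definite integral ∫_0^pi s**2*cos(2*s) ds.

Integrate by parts twice (u = s^2, dv = cos(2*s) ds).
An antiderivative is F(s) = s**2*sin(2*s)/2 + s*cos(2*s)/2 - sin(2*s)/4.
Then F(pi) - F(0) = (pi/2) - (0) = pi/2.

pi/2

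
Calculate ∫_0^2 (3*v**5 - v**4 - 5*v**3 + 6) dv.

88/5

By the power rule, an antiderivative is F(v) = v**6/2 - v**5/5 - 5*v**4/4 + 6*v.
Then F(2) - F(0) = (88/5) - (0) = 88/5.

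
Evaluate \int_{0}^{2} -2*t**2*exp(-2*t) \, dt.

(13 - exp(4))*exp(-4)/2

Integrate by parts twice (u = t^2, dv = -2*exp(-2*t) dt).
An antiderivative is F(t) = (2*t**2 + 2*t + 1)*exp(-2*t)/2.
Then F(2) - F(0) = (13*exp(-4)/2) - (1/2) = (13 - exp(4))*exp(-4)/2.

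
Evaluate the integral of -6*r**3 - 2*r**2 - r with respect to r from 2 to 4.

-1210/3

By the power rule, an antiderivative is F(r) = -3*r**4/2 - 2*r**3/3 - r**2/2.
Then F(4) - F(2) = (-1304/3) - (-94/3) = -1210/3.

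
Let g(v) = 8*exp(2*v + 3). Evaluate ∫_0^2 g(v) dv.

-4*(1 - exp(4))*exp(3)

Let u = 2*v + 3, so du = 2 dv. When v = 0, u = 3; when v = 2, u = 7.
The integral becomes 4·∫ exp(u) du from 3 to 7, with antiderivative 4*exp(u).
Back in v: F(v) = 4*exp(2*v + 3).
Then F(2) - F(0) = (4*exp(7)) - (4*exp(3)) = -4*(1 - exp(4))*exp(3).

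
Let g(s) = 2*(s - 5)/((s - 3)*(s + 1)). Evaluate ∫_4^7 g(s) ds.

-3*log(5) + 7*log(2)

Factor the denominator: s**2 - 2*s - 3 = (s + 1)(s - 3).
Partial fractions: 2*(s - 5)/((s - 3)*(s + 1)) = 3/(s + 1) - 1/(s - 3).
An antiderivative is F(s) = -log(s - 3) + 3*log(s + 1).
Then F(7) - F(4) = (7*log(2)) - (3*log(5)) = -3*log(5) + 7*log(2).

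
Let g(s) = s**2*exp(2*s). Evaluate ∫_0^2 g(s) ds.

-1/4 + 5*exp(4)/4

Integrate by parts twice (u = s^2, dv = exp(2*s) ds).
An antiderivative is F(s) = (2*s**2 - 2*s + 1)*exp(2*s)/4.
Then F(2) - F(0) = (5*exp(4)/4) - (1/4) = -1/4 + 5*exp(4)/4.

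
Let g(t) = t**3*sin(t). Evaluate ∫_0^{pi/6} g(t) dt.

-3 - sqrt(3)*pi**3/432 + pi**2/24 + sqrt(3)*pi/2

Integrate by parts 3 times (u = t^3, dv = sin(t) dt).
An antiderivative is F(t) = -t**3*cos(t) + 3*t**2*sin(t) + 6*t*cos(t) - 6*sin(t).
Then F(pi/6) - F(0) = (-3 - sqrt(3)*pi**3/432 + pi**2/24 + sqrt(3)*pi/2) - (0) = -3 - sqrt(3)*pi**3/432 + pi**2/24 + sqrt(3)*pi/2.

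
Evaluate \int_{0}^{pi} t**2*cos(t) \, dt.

Integrate by parts twice (u = t^2, dv = cos(t) dt).
An antiderivative is F(t) = t**2*sin(t) + 2*t*cos(t) - 2*sin(t).
Then F(pi) - F(0) = (-2*pi) - (0) = -2*pi.

-2*pi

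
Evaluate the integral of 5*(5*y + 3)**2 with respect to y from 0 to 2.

2170/3

Let u = 5*y + 3, so du = 5 dy. When y = 0, u = 3; when y = 2, u = 13.
The integral becomes ∫ u**2 du from 3 to 13, with antiderivative u**3/3.
Back in y: F(y) = (5*y + 3)**3/3.
Then F(2) - F(0) = (2197/3) - (9) = 2170/3.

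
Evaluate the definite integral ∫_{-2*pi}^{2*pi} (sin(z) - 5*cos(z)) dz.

An antiderivative is F(z) = -5*sin(z) - cos(z).
Then F(2*pi) - F(-2*pi) = (-1) - (-1) = 0.

0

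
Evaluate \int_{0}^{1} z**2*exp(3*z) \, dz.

Integrate by parts twice (u = z^2, dv = exp(3*z) dz).
An antiderivative is F(z) = (9*z**2 - 6*z + 2)*exp(3*z)/27.
Then F(1) - F(0) = (5*exp(3)/27) - (2/27) = -2/27 + 5*exp(3)/27.

-2/27 + 5*exp(3)/27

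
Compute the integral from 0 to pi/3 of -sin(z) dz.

An antiderivative is F(z) = cos(z).
Then F(pi/3) - F(0) = (1/2) - (1) = -1/2.

-1/2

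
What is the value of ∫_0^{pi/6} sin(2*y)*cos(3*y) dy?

-2/5 + 3*sqrt(3)/10

Use the identity sin(2*y)cos(3*y) = [sin(5*y) + sin(-y)]/2.
An antiderivative is F(y) = cos(y)/2 - cos(5*y)/10.
Then F(pi/6) - F(0) = (3*sqrt(3)/10) - (2/5) = -2/5 + 3*sqrt(3)/10.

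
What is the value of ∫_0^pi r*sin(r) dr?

pi

Integrate by parts once (u = r, dv = sin(r) dr).
An antiderivative is F(r) = -r*cos(r) + sin(r).
Then F(pi) - F(0) = (pi) - (0) = pi.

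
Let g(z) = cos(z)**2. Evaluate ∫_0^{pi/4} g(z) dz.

1/4 + pi/8

Use the identity cos^2(z) = (1 + cos(2*z))/2.
An antiderivative is F(z) = z/2 + sin(2*z)/4.
Then F(pi/4) - F(0) = (1/4 + pi/8) - (0) = 1/4 + pi/8.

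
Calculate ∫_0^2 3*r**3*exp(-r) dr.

Integrate by parts 3 times (u = r^3, dv = 3*exp(-r) dr).
An antiderivative is F(r) = (-3*r**3 - 9*r**2 - 18*r - 18)*exp(-r).
Then F(2) - F(0) = (-114*exp(-2)) - (-18) = 18 - 114*exp(-2).

18 - 114*exp(-2)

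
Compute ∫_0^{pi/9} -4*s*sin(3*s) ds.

Integrate by parts once (u = s, dv = -4*sin(3*s) ds).
An antiderivative is F(s) = 4*s*cos(3*s)/3 - 4*sin(3*s)/9.
Then F(pi/9) - F(0) = (-2*sqrt(3)/9 + 2*pi/27) - (0) = -2*sqrt(3)/9 + 2*pi/27.

-2*sqrt(3)/9 + 2*pi/27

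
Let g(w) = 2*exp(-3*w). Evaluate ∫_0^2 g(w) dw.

An antiderivative is F(w) = -2*exp(-3*w)/3.
Then F(2) - F(0) = (-2*exp(-6)/3) - (-2/3) = 2/3 - 2*exp(-6)/3.

2/3 - 2*exp(-6)/3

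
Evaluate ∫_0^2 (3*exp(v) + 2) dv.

An antiderivative is F(v) = 2*v + 3*exp(v).
Then F(2) - F(0) = (4 + 3*exp(2)) - (3) = 1 + 3*exp(2).

1 + 3*exp(2)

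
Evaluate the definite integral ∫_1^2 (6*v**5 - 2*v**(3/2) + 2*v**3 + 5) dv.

By the power rule, an antiderivative is F(v) = v**6 - 4*v**(5/2)/5 + v**4/2 + 5*v.
Then F(2) - F(1) = (82 - 16*sqrt(2)/5) - (57/10) = 763/10 - 16*sqrt(2)/5.

763/10 - 16*sqrt(2)/5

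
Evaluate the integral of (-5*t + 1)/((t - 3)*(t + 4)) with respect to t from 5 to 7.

Factor the denominator: t**2 + t - 12 = (t + 4)(t - 3).
Partial fractions: (-5*t + 1)/((t - 3)*(t + 4)) = -3/(t + 4) - 2/(t - 3).
An antiderivative is F(t) = -2*log(t - 3) - 3*log(t + 4).
Then F(7) - F(5) = (-3*log(11) - 4*log(2)) - (-6*log(3) - 2*log(2)) = -3*log(11) - 2*log(2) + 6*log(3).

-3*log(11) - 2*log(2) + 6*log(3)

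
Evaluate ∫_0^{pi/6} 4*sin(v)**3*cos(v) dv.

Let u = sin(v), so du = cos(v) dv. When v = 0, u = 0; when v = pi/6, u = 1/2.
The integral becomes 4·∫ u**3 du from 0 to 1/2, with antiderivative u**4.
Back in v: F(v) = sin(v)**4.
Then F(pi/6) - F(0) = (1/16) - (0) = 1/16.

1/16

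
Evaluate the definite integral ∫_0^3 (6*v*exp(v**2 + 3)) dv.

Let u = v**2 + 3, so du = 2*v dv. When v = 0, u = 3; when v = 3, u = 12.
The integral becomes 3·∫ exp(u) du from 3 to 12, with antiderivative 3*exp(u).
Back in v: F(v) = 3*exp(v**2 + 3).
Then F(3) - F(0) = (3*exp(12)) - (3*exp(3)) = -3*(1 - exp(9))*exp(3).

-3*(1 - exp(9))*exp(3)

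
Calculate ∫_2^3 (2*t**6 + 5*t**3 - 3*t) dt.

18537/28

By the power rule, an antiderivative is F(t) = 2*t**7/7 + 5*t**4/4 - 3*t**2/2.
Then F(3) - F(2) = (19953/28) - (354/7) = 18537/28.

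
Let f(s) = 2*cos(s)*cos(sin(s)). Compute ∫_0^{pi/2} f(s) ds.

2*sin(1)

Let u = sin(s), so du = cos(s) ds. When s = 0, u = 0; when s = pi/2, u = 1.
The integral becomes 2·∫ cos(u) du from 0 to 1, with antiderivative 2*sin(u).
Back in s: F(s) = 2*sin(sin(s)).
Then F(pi/2) - F(0) = (2*sin(1)) - (0) = 2*sin(1).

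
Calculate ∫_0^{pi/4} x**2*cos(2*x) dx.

Integrate by parts twice (u = x^2, dv = cos(2*x) dx).
An antiderivative is F(x) = x**2*sin(2*x)/2 + x*cos(2*x)/2 - sin(2*x)/4.
Then F(pi/4) - F(0) = (-1/4 + pi**2/32) - (0) = -1/4 + pi**2/32.

-1/4 + pi**2/32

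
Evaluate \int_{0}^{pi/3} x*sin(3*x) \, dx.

pi/9

Integrate by parts once (u = x, dv = sin(3*x) dx).
An antiderivative is F(x) = -x*cos(3*x)/3 + sin(3*x)/9.
Then F(pi/3) - F(0) = (pi/9) - (0) = pi/9.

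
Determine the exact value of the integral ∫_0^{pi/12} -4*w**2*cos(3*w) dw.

Integrate by parts twice (u = w^2, dv = -4*cos(3*w) dw).
An antiderivative is F(w) = -4*w**2*sin(3*w)/3 - 8*w*cos(3*w)/9 + 8*sin(3*w)/27.
Then F(pi/12) - F(0) = (sqrt(2)*(-8*pi - pi**2 + 32)/216) - (0) = sqrt(2)*(-8*pi - pi**2 + 32)/216.

sqrt(2)*(-8*pi - pi**2 + 32)/216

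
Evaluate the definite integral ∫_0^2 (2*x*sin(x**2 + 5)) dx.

cos(5) - cos(9)

Let u = x**2 + 5, so du = 2*x dx. When x = 0, u = 5; when x = 2, u = 9.
The integral becomes ∫ sin(u) du from 5 to 9, with antiderivative -cos(u).
Back in x: F(x) = -cos(x**2 + 5).
Then F(2) - F(0) = (-cos(9)) - (-cos(5)) = cos(5) - cos(9).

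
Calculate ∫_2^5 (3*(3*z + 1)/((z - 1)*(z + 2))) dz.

-2*log(2) + 5*log(7)

Factor the denominator: z**2 + z - 2 = (z + 2)(z - 1).
Partial fractions: 3*(3*z + 1)/((z - 1)*(z + 2)) = 5/(z + 2) + 4/(z - 1).
An antiderivative is F(z) = 4*log(z - 1) + 5*log(z + 2).
Then F(5) - F(2) = (8*log(2) + 5*log(7)) - (10*log(2)) = -2*log(2) + 5*log(7).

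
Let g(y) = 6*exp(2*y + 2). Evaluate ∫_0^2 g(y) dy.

Let u = 2*y + 2, so du = 2 dy. When y = 0, u = 2; when y = 2, u = 6.
The integral becomes 3·∫ exp(u) du from 2 to 6, with antiderivative 3*exp(u).
Back in y: F(y) = 3*exp(2*y + 2).
Then F(2) - F(0) = (3*exp(6)) - (3*exp(2)) = -3*(1 - exp(4))*exp(2).

-3*(1 - exp(4))*exp(2)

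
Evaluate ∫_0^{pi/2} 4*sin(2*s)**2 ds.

pi

Use the identity sin^2(2*s) = (1 - cos(4*s))/2.
An antiderivative is F(s) = 2*s - sin(4*s)/2.
Then F(pi/2) - F(0) = (pi) - (0) = pi.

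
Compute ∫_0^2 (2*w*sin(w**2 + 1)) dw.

Let u = w**2 + 1, so du = 2*w dw. When w = 0, u = 1; when w = 2, u = 5.
The integral becomes ∫ sin(u) du from 1 to 5, with antiderivative -cos(u).
Back in w: F(w) = -cos(w**2 + 1).
Then F(2) - F(0) = (-cos(5)) - (-cos(1)) = -cos(5) + cos(1).

-cos(5) + cos(1)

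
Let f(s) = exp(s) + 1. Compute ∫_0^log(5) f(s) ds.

log(5) + 4

An antiderivative is F(s) = s + exp(s).
Then F(log(5)) - F(0) = (log(5) + 5) - (1) = log(5) + 4.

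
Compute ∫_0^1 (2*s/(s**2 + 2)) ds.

Let u = s**2 + 2, so du = 2*s ds. When s = 0, u = 2; when s = 1, u = 3.
The integral becomes ∫ 1/u du from 2 to 3, with antiderivative log(u).
Back in s: F(s) = log(s**2 + 2).
Then F(1) - F(0) = (log(3)) - (log(2)) = log(3/2).

log(3/2)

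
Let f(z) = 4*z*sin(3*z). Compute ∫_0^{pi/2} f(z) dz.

-4/9

Integrate by parts once (u = z, dv = 4*sin(3*z) dz).
An antiderivative is F(z) = -4*z*cos(3*z)/3 + 4*sin(3*z)/9.
Then F(pi/2) - F(0) = (-4/9) - (0) = -4/9.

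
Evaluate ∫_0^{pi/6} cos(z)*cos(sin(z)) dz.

Let u = sin(z), so du = cos(z) dz. When z = 0, u = 0; when z = pi/6, u = 1/2.
The integral becomes ∫ cos(u) du from 0 to 1/2, with antiderivative sin(u).
Back in z: F(z) = sin(sin(z)).
Then F(pi/6) - F(0) = (sin(1/2)) - (0) = sin(1/2).

sin(1/2)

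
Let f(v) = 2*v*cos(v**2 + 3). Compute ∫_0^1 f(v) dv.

Let u = v**2 + 3, so du = 2*v dv. When v = 0, u = 3; when v = 1, u = 4.
The integral becomes ∫ cos(u) du from 3 to 4, with antiderivative sin(u).
Back in v: F(v) = sin(v**2 + 3).
Then F(1) - F(0) = (sin(4)) - (sin(3)) = sin(4) - sin(3).

sin(4) - sin(3)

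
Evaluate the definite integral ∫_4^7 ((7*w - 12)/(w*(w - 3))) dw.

-2*log(2) + 4*log(7)

Factor the denominator: w**2 - 3*w = w(w - 3).
Partial fractions: (7*w - 12)/(w*(w - 3)) = 4/w + 3/(w - 3).
An antiderivative is F(w) = 4*log(w) + 3*log(w - 3).
Then F(7) - F(4) = (6*log(2) + 4*log(7)) - (8*log(2)) = -2*log(2) + 4*log(7).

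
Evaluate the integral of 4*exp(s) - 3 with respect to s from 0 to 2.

-10 + 4*exp(2)

An antiderivative is F(s) = -3*s + 4*exp(s).
Then F(2) - F(0) = (-6 + 4*exp(2)) - (4) = -10 + 4*exp(2).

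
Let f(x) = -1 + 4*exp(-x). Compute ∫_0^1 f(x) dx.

3 - 4*exp(-1)

An antiderivative is F(x) = -x - 4*exp(-x).
Then F(1) - F(0) = (-4*exp(-1) - 1) - (-4) = 3 - 4*exp(-1).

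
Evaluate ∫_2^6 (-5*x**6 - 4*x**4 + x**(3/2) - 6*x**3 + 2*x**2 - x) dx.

By the power rule, an antiderivative is F(x) = -5*x**7/7 + 2*x**(5/2)/5 - 4*x**5/5 - 3*x**4/2 + 2*x**3/3 - x**2/2.
Then F(6) - F(2) = (-7279758/35 + 72*sqrt(6)/5) - (-14458/105 + 8*sqrt(2)/5) = -21824816/105 - 8*sqrt(2)/5 + 72*sqrt(6)/5.

-21824816/105 - 8*sqrt(2)/5 + 72*sqrt(6)/5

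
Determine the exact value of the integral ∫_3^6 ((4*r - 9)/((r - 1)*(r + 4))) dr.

-5*log(7) + 6*log(2) + 4*log(5)

Factor the denominator: r**2 + 3*r - 4 = (r + 4)(r - 1).
Partial fractions: (4*r - 9)/((r - 1)*(r + 4)) = 5/(r + 4) - 1/(r - 1).
An antiderivative is F(r) = -log(r - 1) + 5*log(r + 4).
Then F(6) - F(3) = (5*log(2) + 4*log(5)) - (-log(2) + 5*log(7)) = -5*log(7) + 6*log(2) + 4*log(5).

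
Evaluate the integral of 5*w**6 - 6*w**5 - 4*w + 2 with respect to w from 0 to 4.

53080/7

By the power rule, an antiderivative is F(w) = 5*w**7/7 - w**6 - 2*w**2 + 2*w.
Then F(4) - F(0) = (53080/7) - (0) = 53080/7.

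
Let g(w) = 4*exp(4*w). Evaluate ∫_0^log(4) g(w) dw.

Let u = exp(w), so du = exp(w) dw. When w = 0, u = 1; when w = log(4), u = 4.
The integral becomes 4·∫ u**3 du from 1 to 4, with antiderivative u**4.
Back in w: F(w) = exp(4*w).
Then F(log(4)) - F(0) = (256) - (1) = 255.

255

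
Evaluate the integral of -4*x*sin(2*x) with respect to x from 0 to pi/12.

-1/2 + sqrt(3)*pi/12

Integrate by parts once (u = x, dv = -4*sin(2*x) dx).
An antiderivative is F(x) = 2*x*cos(2*x) - sin(2*x).
Then F(pi/12) - F(0) = (-1/2 + sqrt(3)*pi/12) - (0) = -1/2 + sqrt(3)*pi/12.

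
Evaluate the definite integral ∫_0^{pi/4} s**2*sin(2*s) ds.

Integrate by parts twice (u = s^2, dv = sin(2*s) ds).
An antiderivative is F(s) = -s**2*cos(2*s)/2 + s*sin(2*s)/2 + cos(2*s)/4.
Then F(pi/4) - F(0) = (pi/8) - (1/4) = -1/4 + pi/8.

-1/4 + pi/8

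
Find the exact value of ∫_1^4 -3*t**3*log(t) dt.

765/16 - 384*log(2)

Integrate by parts once (u = ln t, dv = -3*t**3 dt).
An antiderivative is F(t) = -3*t**4*(4*log(t) - 1)/16.
Then F(4) - F(1) = (48 - 384*log(2)) - (3/16) = 765/16 - 384*log(2).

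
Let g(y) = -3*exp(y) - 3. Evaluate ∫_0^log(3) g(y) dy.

An antiderivative is F(y) = -3*y - 3*exp(y).
Then F(log(3)) - F(0) = (-9 - 3*log(3)) - (-3) = -6 - 3*log(3).

-6 - 3*log(3)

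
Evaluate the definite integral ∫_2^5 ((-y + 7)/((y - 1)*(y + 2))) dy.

Factor the denominator: y**2 + y - 2 = (y + 2)(y - 1).
Partial fractions: (-y + 7)/((y - 1)*(y + 2)) = -3/(y + 2) + 2/(y - 1).
An antiderivative is F(y) = 2*log(y - 1) - 3*log(y + 2).
Then F(5) - F(2) = (-3*log(7) + 4*log(2)) - (-log(64)) = -3*log(7) + 10*log(2).

-3*log(7) + 10*log(2)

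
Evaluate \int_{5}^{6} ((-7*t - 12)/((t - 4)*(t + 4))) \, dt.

Factor the denominator: t**2 - 16 = (t + 4)(t - 4).
Partial fractions: (-7*t - 12)/((t - 4)*(t + 4)) = -2/(t + 4) - 5/(t - 4).
An antiderivative is F(t) = -5*log(t - 4) - 2*log(t + 4).
Then F(6) - F(5) = (-7*log(2) - 2*log(5)) - (-log(81)) = -7*log(2) - 2*log(5) + 4*log(3).

-7*log(2) - 2*log(5) + 4*log(3)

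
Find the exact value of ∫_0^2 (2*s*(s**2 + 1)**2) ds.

Let u = s**2 + 1, so du = 2*s ds. When s = 0, u = 1; when s = 2, u = 5.
The integral becomes ∫ u**2 du from 1 to 5, with antiderivative u**3/3.
Back in s: F(s) = (s**2 + 1)**3/3.
Then F(2) - F(0) = (125/3) - (1/3) = 124/3.

124/3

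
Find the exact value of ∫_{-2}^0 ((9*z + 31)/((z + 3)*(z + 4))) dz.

Factor the denominator: z**2 + 7*z + 12 = (z + 4)(z + 3).
Partial fractions: (9*z + 31)/((z + 3)*(z + 4)) = 5/(z + 4) + 4/(z + 3).
An antiderivative is F(z) = 4*log(z + 3) + 5*log(z + 4).
Then F(0) - F(-2) = (4*log(3) + 10*log(2)) - (log(32)) = 5*log(2) + 4*log(3).

5*log(2) + 4*log(3)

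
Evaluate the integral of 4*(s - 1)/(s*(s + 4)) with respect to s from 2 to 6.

-6*log(3) + 5*log(5)

Factor the denominator: s**2 + 4*s = (s + 4)s.
Partial fractions: 4*(s - 1)/(s*(s + 4)) = 5/(s + 4) - 1/s.
An antiderivative is F(s) = -log(s) + 5*log(s + 4).
Then F(6) - F(2) = (-log(3) + 4*log(2) + 5*log(5)) - (4*log(2) + 5*log(3)) = -6*log(3) + 5*log(5).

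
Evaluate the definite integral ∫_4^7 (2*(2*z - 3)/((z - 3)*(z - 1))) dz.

Factor the denominator: z**2 - 4*z + 3 = (z - 1)(z - 3).
Partial fractions: 2*(2*z - 3)/((z - 3)*(z - 1)) = 1/(z - 1) + 3/(z - 3).
An antiderivative is F(z) = 3*log(z - 3) + log(z - 1).
Then F(7) - F(4) = (log(3) + 7*log(2)) - (log(3)) = 7*log(2).

7*log(2)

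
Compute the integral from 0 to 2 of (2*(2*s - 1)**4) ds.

244/5

Let u = 2*s - 1, so du = 2 ds. When s = 0, u = -1; when s = 2, u = 3.
The integral becomes ∫ u**4 du from -1 to 3, with antiderivative u**5/5.
Back in s: F(s) = (2*s - 1)**5/5.
Then F(2) - F(0) = (243/5) - (-1/5) = 244/5.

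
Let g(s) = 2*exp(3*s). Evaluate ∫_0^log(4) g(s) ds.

Let u = exp(s), so du = exp(s) ds. When s = 0, u = 1; when s = log(4), u = 4.
The integral becomes 2·∫ u**2 du from 1 to 4, with antiderivative 2*u**3/3.
Back in s: F(s) = 2*exp(3*s)/3.
Then F(log(4)) - F(0) = (128/3) - (2/3) = 42.

42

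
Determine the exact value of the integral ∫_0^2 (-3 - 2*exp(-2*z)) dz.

-7 + exp(-4)

An antiderivative is F(z) = -3*z + exp(-2*z).
Then F(2) - F(0) = (-6 + exp(-4)) - (1) = -7 + exp(-4).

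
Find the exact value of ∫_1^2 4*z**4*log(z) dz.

-124/25 + 128*log(2)/5

Integrate by parts once (u = ln z, dv = 4*z**4 dz).
An antiderivative is F(z) = 4*z**5*(5*log(z) - 1)/25.
Then F(2) - F(1) = (-128/25 + 128*log(2)/5) - (-4/25) = -124/25 + 128*log(2)/5.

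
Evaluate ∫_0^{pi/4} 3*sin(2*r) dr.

3/2

An antiderivative is F(r) = -3*cos(2*r)/2.
Then F(pi/4) - F(0) = (0) - (-3/2) = 3/2.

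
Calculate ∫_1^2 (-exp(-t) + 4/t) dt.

-exp(-1) + exp(-2) + 4*log(2)

An antiderivative is F(t) = 4*log(t) + exp(-t).
Then F(2) - F(1) = (exp(-2) + 4*log(2)) - (exp(-1)) = -exp(-1) + exp(-2) + 4*log(2).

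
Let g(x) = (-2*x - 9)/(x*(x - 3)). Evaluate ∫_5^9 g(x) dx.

-3*log(5) + log(3)

Factor the denominator: x**2 - 3*x = x(x - 3).
Partial fractions: (-2*x - 9)/(x*(x - 3)) = 3/x - 5/(x - 3).
An antiderivative is F(x) = 3*log(x) - 5*log(x - 3).
Then F(9) - F(5) = (log(3/32)) - (-5*log(2) + 3*log(5)) = -3*log(5) + log(3).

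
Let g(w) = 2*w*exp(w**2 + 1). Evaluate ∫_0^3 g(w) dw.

Let u = w**2 + 1, so du = 2*w dw. When w = 0, u = 1; when w = 3, u = 10.
The integral becomes ∫ exp(u) du from 1 to 10, with antiderivative exp(u).
Back in w: F(w) = exp(w**2 + 1).
Then F(3) - F(0) = (exp(10)) - (exp(1)) = -exp(1) + exp(10).

-exp(1) + exp(10)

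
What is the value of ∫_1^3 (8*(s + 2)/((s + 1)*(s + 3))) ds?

log(81)

Factor the denominator: s**2 + 4*s + 3 = (s + 3)(s + 1).
Partial fractions: 8*(s + 2)/((s + 1)*(s + 3)) = 4/(s + 3) + 4/(s + 1).
An antiderivative is F(s) = 4*log(s + 1) + 4*log(s + 3).
Then F(3) - F(1) = (4*log(3) + 12*log(2)) - (12*log(2)) = log(81).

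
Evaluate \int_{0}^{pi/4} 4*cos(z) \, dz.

An antiderivative is F(z) = 4*sin(z).
Then F(pi/4) - F(0) = (2*sqrt(2)) - (0) = 2*sqrt(2).

2*sqrt(2)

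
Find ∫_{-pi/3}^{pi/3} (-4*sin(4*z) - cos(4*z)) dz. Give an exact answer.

An antiderivative is F(z) = -sin(4*z)/4 + cos(4*z).
Then F(pi/3) - F(-pi/3) = (-1/2 + sqrt(3)/8) - (-1/2 - sqrt(3)/8) = sqrt(3)/4.

sqrt(3)/4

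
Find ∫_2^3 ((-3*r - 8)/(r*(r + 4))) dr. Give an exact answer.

Factor the denominator: r**2 + 4*r = (r + 4)r.
Partial fractions: (-3*r - 8)/(r*(r + 4)) = -1/(r + 4) - 2/r.
An antiderivative is F(r) = -2*log(r) - log(r + 4).
Then F(3) - F(2) = (-log(63)) - (-log(24)) = log(8/21).

log(8/21)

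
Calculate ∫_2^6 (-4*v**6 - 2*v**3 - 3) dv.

By the power rule, an antiderivative is F(v) = -4*v**7/7 - v**4/2 - 3*v.
Then F(6) - F(2) = (-1124406/7) - (-610/7) = -1123796/7.

-1123796/7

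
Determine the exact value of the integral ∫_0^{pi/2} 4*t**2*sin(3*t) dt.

Integrate by parts twice (u = t^2, dv = 4*sin(3*t) dt).
An antiderivative is F(t) = -4*t**2*cos(3*t)/3 + 8*t*sin(3*t)/9 + 8*cos(3*t)/27.
Then F(pi/2) - F(0) = (-4*pi/9) - (8/27) = -4*pi/9 - 8/27.

-4*pi/9 - 8/27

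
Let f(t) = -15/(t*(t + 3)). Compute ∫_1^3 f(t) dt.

Factor the denominator: t**2 + 3*t = (t + 3)t.
Partial fractions: -15/(t*(t + 3)) = 5/(t + 3) - 5/t.
An antiderivative is F(t) = -5*log(t) + 5*log(t + 3).
Then F(3) - F(1) = (log(32)) - (10*log(2)) = -log(32).

-log(32)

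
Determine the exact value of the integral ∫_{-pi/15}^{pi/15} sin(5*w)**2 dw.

Use the identity sin^2(5*w) = (1 - cos(10*w))/2.
An antiderivative is F(w) = w/2 - sin(10*w)/20.
Then F(pi/15) - F(-pi/15) = (-sqrt(3)/40 + pi/30) - (-pi/30 + sqrt(3)/40) = -sqrt(3)/20 + pi/15.

-sqrt(3)/20 + pi/15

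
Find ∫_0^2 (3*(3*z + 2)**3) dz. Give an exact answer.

Let u = 3*z + 2, so du = 3 dz. When z = 0, u = 2; when z = 2, u = 8.
The integral becomes ∫ u**3 du from 2 to 8, with antiderivative u**4/4.
Back in z: F(z) = (3*z + 2)**4/4.
Then F(2) - F(0) = (1024) - (4) = 1020.

1020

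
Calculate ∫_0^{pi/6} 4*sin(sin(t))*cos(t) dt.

Let u = sin(t), so du = cos(t) dt. When t = 0, u = 0; when t = pi/6, u = 1/2.
The integral becomes 4·∫ sin(u) du from 0 to 1/2, with antiderivative -4*cos(u).
Back in t: F(t) = -4*cos(sin(t)).
Then F(pi/6) - F(0) = (-4*cos(1/2)) - (-4) = 4 - 4*cos(1/2).

4 - 4*cos(1/2)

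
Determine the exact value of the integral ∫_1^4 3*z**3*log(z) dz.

-765/16 + 384*log(2)

Integrate by parts once (u = ln z, dv = 3*z**3 dz).
An antiderivative is F(z) = 3*z**4*(4*log(z) - 1)/16.
Then F(4) - F(1) = (-48 + 384*log(2)) - (-3/16) = -765/16 + 384*log(2).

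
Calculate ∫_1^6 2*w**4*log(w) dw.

-622 + 15552*log(6)/5

Integrate by parts once (u = ln w, dv = 2*w**4 dw).
An antiderivative is F(w) = 2*w**5*(5*log(w) - 1)/25.
Then F(6) - F(1) = (-15552/25 + 15552*log(6)/5) - (-2/25) = -622 + 15552*log(6)/5.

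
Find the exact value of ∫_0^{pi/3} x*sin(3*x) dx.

pi/9

Integrate by parts once (u = x, dv = sin(3*x) dx).
An antiderivative is F(x) = -x*cos(3*x)/3 + sin(3*x)/9.
Then F(pi/3) - F(0) = (pi/9) - (0) = pi/9.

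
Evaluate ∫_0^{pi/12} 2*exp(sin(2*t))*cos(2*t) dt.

-1 + exp(1/2)

Let u = sin(2*t), so du = 2*cos(2*t) dt. When t = 0, u = 0; when t = pi/12, u = 1/2.
The integral becomes ∫ exp(u) du from 0 to 1/2, with antiderivative exp(u).
Back in t: F(t) = exp(sin(2*t)).
Then F(pi/12) - F(0) = (exp(1/2)) - (1) = -1 + exp(1/2).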